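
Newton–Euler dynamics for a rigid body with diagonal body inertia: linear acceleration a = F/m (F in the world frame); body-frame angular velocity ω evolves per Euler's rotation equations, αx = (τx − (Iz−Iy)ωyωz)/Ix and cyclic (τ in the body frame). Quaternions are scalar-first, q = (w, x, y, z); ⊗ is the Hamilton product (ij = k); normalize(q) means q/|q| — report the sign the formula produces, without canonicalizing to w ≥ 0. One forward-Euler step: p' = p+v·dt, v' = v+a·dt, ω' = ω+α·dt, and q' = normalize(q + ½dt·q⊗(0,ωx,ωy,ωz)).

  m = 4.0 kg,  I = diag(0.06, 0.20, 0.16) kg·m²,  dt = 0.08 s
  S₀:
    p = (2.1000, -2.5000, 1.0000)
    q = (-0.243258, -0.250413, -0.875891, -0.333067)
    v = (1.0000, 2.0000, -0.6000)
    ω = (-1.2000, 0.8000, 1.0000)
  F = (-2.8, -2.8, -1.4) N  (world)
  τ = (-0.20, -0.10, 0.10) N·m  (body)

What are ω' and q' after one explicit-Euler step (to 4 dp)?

ω' = (-1.4240, 0.7120, 1.1172)
q' = (-0.2134, -0.2625, -0.8556, -0.3919)

precession coupling ω×(Iω) = (-0.0320, 0.1200, -0.1344)
α = I⁻¹(τ − ω×Iω) = (-2.8000, -1.1000, 1.4650)
ω + α·dt = (-1.4240, 0.7120, 1.1172)
2q̇ = q⊗(0,ω) = (0.7332842, -0.3175278, 0.4554870, -1.4946576)
updated quaternion q' = (-0.2134, -0.2625, -0.8556, -0.3919)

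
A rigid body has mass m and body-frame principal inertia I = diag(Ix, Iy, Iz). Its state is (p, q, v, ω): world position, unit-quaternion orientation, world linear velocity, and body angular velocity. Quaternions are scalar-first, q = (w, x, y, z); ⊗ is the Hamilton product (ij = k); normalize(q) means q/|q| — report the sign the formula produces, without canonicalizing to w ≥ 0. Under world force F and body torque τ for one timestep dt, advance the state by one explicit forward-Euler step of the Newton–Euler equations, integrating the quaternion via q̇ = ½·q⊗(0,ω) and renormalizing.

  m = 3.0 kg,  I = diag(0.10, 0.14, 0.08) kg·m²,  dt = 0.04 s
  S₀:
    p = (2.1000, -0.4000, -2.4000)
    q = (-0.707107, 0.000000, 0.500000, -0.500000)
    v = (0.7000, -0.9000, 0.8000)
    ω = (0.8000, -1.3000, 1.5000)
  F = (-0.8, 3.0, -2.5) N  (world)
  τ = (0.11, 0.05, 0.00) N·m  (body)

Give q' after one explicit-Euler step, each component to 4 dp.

q' = (-0.6785, -0.0093, 0.5099, -0.5287)

q⊗(0,ω) = (1.4000000, -0.4656856, 0.5192391, -1.4606605)
q + ½dt·q⊗(0,ω), renormalized = (-0.6785, -0.0093, 0.5099, -0.5287)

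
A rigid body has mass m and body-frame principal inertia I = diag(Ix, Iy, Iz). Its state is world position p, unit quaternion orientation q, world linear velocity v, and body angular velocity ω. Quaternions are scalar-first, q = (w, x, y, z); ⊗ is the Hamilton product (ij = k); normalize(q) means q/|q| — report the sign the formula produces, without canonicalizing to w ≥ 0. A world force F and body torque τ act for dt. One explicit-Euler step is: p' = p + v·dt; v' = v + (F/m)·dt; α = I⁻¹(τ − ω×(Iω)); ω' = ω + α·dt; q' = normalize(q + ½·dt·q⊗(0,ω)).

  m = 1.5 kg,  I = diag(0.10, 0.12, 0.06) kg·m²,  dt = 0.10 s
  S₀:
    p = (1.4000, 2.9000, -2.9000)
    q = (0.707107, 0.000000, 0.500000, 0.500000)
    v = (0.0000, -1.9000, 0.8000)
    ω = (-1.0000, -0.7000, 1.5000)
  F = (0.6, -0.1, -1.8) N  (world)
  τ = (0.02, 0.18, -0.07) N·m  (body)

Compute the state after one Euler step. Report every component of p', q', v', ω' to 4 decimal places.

angular accel α = (-0.4300, 2.0000, -1.4000)
new body rate ω' = (-1.0430, -0.5000, 1.3600)
2q̇ = q⊗(0,ω) = (-0.4000000, 0.3928930, -0.9949749, 1.5606605)
q + ½dt·q⊗(0,ω), renormalized = (0.6839, 0.0196, 0.4482, 0.5753)
a = F/m = (0.4000, -0.0667, -1.2000)
new position p' = (1.4000, 2.7100, -2.8200)
v' = v + a·dt = (0.0400, -1.9067, 0.6800)

p' = (1.4000, 2.7100, -2.8200)
q' = (0.6839, 0.0196, 0.4482, 0.5753)
v' = (0.0400, -1.9067, 0.6800)
ω' = (-1.0430, -0.5000, 1.3600)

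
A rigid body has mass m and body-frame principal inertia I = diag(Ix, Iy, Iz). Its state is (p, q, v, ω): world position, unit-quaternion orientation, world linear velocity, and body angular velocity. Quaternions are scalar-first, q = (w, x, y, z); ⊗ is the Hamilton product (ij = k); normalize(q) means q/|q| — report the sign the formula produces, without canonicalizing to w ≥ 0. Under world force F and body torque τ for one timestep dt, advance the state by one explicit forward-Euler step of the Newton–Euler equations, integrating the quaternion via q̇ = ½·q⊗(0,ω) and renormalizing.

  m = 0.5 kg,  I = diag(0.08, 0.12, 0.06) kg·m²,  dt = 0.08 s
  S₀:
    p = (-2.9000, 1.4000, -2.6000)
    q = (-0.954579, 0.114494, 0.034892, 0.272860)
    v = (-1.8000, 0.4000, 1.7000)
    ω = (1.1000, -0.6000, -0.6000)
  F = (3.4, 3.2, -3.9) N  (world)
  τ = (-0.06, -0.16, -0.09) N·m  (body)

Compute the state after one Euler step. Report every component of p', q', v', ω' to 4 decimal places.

(τ − ω×Iω)/I = (-0.4800, -1.2233, -1.0600)
ω + α·dt = (1.0616, -0.6979, -0.6848)
Hamilton product q⊗(0,ω) = (0.0587078, -0.9072561, 0.9415898, 0.4656698)
q + ½dt·q⊗(0,ω), renormalized = (-0.9508, 0.0781, 0.0724, 0.2910)
p + v·dt = (-3.0440, 1.4320, -2.4640)
v + (F/m)dt = (-1.2560, 0.9120, 1.0760)

p' = (-3.0440, 1.4320, -2.4640)
q' = (-0.9508, 0.0781, 0.0724, 0.2910)
v' = (-1.2560, 0.9120, 1.0760)
ω' = (1.0616, -0.6979, -0.6848)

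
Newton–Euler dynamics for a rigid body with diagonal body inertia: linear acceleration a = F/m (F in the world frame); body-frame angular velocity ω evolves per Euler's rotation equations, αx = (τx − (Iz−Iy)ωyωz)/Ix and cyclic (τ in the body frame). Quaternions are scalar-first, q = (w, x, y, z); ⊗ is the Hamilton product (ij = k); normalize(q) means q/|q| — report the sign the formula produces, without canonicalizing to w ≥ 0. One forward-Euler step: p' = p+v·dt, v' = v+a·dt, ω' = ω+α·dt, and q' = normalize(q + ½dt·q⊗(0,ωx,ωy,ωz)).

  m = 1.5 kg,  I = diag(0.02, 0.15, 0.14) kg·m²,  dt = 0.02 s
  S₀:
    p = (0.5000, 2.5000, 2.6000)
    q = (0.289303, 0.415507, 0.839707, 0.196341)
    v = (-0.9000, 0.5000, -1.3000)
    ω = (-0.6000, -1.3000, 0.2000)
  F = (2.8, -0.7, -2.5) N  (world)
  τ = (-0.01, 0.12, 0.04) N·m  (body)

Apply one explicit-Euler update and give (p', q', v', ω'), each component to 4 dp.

p' = (0.4820, 2.5100, 2.5740)
q' = (0.3023, 0.4180, 0.8338, 0.1965)
v' = (-0.8627, 0.4907, -1.3333)
ω' = (-0.6126, -1.2859, 0.1912)

new position p' = (0.4820, 2.5100, 2.5740)
v + (F/m)dt = (-0.8627, 0.4907, -1.3333)
(τ − ω×Iω)/I = (-0.6300, 0.7040, -0.4386)
new body rate ω' = (-0.6126, -1.2859, 0.1912)
q⊗(0,ω) = (1.3016551, 0.2496029, -0.5769999, 0.0215257)
q + ½dt·q⊗(0,ω), renormalized = (0.3023, 0.4180, 0.8338, 0.1965)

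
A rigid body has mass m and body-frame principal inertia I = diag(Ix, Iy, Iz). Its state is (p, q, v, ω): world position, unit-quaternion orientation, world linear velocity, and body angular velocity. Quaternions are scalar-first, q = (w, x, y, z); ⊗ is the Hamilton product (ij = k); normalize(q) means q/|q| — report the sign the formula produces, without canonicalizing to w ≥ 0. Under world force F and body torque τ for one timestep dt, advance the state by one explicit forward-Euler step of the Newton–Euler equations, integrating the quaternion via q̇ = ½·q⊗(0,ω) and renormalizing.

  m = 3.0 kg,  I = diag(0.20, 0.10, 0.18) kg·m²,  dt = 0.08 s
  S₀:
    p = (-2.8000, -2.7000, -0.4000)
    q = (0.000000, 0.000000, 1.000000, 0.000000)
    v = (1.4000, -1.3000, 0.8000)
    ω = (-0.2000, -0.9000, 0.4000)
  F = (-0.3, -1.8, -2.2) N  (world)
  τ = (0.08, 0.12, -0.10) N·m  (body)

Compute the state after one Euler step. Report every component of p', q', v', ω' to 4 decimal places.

ω×(Iω) gyroscopic = (-0.0288, -0.0016, -0.0180)
α = I⁻¹(τ − ω×Iω) = (0.5440, 1.2160, -0.4556)
ω + α·dt = (-0.1565, -0.8027, 0.3636)
q⊗(0,ω) = (0.9000000, 0.4000000, 0.0000000, 0.2000000)
q + ½dt·q⊗(0,ω), renormalized = (0.0360, 0.0160, 0.9992, 0.0080)
new position p' = (-2.6880, -2.8040, -0.3360)
v + (F/m)dt = (1.3920, -1.3480, 0.7413)

p' = (-2.6880, -2.8040, -0.3360)
q' = (0.0360, 0.0160, 0.9992, 0.0080)
v' = (1.3920, -1.3480, 0.7413)
ω' = (-0.1565, -0.8027, 0.3636)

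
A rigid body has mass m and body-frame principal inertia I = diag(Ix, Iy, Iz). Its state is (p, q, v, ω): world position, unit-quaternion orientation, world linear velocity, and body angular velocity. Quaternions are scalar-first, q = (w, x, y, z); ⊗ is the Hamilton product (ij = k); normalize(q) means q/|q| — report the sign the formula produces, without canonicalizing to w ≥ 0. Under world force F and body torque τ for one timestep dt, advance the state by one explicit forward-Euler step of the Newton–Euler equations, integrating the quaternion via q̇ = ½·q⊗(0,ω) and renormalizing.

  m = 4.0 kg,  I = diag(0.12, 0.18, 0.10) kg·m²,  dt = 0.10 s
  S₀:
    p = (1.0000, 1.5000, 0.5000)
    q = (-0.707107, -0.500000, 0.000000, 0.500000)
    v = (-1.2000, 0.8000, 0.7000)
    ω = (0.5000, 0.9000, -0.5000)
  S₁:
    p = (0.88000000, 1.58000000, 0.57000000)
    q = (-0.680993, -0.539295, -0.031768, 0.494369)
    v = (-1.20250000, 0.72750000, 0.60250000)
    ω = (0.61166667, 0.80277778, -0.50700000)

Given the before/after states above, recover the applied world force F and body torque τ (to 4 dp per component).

F = (-0.1000, -2.9000, -3.9000)
τ = (0.1700, -0.1800, 0.0200)

Δω = ω₁−ω₀ = (0.11166667, -0.09722222, -0.00700000)
applied torque τ = (0.1700, -0.1800, 0.0200)
v₁ − v₀ = (-0.00250000, -0.07250000, -0.09750000)
m·(v₁−v₀)/dt = (-0.1000, -2.9000, -3.9000)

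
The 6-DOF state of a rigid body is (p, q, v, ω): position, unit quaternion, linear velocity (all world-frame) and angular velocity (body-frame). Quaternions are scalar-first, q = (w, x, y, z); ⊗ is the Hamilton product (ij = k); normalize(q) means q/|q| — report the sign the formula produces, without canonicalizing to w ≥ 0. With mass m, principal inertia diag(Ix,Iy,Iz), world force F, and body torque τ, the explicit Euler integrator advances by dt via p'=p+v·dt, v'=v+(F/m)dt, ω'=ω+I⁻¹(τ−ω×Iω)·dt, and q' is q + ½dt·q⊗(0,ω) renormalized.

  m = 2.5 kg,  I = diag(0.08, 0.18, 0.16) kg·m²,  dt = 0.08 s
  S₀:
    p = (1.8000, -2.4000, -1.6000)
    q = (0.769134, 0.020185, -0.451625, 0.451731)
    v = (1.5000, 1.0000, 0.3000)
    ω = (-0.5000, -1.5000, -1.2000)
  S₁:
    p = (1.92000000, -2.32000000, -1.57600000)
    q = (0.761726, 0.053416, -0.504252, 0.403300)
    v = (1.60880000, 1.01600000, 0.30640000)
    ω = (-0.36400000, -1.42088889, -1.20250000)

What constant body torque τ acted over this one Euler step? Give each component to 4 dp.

rate change Δω = (0.13600000, 0.07911111, -0.00250000)
applied torque τ = (0.1000, 0.1300, 0.0700)

τ = (0.1000, 0.1300, 0.0700)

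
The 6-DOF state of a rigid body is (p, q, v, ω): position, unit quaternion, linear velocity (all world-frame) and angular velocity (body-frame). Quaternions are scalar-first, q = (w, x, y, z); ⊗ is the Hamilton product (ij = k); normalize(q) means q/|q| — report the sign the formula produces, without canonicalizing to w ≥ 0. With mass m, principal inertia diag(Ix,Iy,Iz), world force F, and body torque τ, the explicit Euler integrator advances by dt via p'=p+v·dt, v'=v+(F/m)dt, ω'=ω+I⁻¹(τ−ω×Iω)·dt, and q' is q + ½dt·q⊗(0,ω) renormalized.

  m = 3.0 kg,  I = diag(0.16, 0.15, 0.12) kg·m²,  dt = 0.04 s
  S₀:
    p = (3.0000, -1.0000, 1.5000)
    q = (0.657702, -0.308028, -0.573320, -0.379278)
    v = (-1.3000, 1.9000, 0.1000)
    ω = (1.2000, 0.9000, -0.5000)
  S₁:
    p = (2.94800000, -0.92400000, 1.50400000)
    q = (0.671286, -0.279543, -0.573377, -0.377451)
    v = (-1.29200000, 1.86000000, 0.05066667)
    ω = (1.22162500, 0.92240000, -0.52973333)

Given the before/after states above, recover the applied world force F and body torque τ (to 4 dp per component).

ω₁ − ω₀ = (0.02162500, 0.02240000, -0.02973333)
applied torque τ = (0.1000, 0.0600, -0.1000)
velocity change Δv = (0.00800000, -0.04000000, -0.04933333)
m·(v₁−v₀)/dt = (0.6000, -3.0000, -3.7000)

F = (0.6000, -3.0000, -3.7000)
τ = (0.1000, 0.0600, -0.1000)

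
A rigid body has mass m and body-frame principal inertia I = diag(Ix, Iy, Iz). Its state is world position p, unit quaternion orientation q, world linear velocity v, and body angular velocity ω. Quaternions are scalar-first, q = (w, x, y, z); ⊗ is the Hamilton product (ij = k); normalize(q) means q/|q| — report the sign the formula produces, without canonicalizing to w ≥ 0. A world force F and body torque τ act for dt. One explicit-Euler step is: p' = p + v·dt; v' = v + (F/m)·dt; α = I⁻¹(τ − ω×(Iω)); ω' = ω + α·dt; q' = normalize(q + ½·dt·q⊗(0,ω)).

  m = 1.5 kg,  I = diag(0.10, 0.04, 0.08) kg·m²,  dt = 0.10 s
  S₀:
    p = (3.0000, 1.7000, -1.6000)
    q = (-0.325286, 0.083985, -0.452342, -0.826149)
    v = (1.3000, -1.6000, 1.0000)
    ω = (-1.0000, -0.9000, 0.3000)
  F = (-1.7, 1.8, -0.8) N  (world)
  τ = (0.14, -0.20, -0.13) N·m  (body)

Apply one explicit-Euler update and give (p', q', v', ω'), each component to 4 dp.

ω×(Iω) gyroscopic = (-0.0108, -0.0060, -0.0540)
angular accel α = (1.5080, -4.8500, -0.9500)
ω' = ω + α·dt = (-0.8492, -1.3850, 0.2050)
Hamilton product q⊗(0,ω) = (-0.0752781, -0.5539507, 1.0937109, -0.6255143)
q + ½dt·q⊗(0,ω), renormalized = (-0.3283, 0.0562, -0.3967, -0.8554)
p' = p + v·dt = (3.1300, 1.5400, -1.5000)
v + (F/m)dt = (1.1867, -1.4800, 0.9467)

p' = (3.1300, 1.5400, -1.5000)
q' = (-0.3283, 0.0562, -0.3967, -0.8554)
v' = (1.1867, -1.4800, 0.9467)
ω' = (-0.8492, -1.3850, 0.2050)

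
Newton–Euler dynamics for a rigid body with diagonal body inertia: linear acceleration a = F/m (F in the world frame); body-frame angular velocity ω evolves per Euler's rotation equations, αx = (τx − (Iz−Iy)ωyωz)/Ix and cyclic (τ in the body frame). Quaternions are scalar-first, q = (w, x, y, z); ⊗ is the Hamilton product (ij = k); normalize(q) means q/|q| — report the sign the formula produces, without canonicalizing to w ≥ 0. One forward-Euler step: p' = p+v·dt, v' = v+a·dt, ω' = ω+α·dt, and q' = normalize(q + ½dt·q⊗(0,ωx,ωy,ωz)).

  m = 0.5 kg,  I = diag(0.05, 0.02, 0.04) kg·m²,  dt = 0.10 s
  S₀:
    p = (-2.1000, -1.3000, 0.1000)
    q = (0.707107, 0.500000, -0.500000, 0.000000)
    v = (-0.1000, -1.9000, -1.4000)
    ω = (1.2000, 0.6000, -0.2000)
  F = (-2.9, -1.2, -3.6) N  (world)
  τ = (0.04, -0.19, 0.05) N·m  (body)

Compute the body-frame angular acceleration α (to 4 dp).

precession coupling ω×(Iω) = (-0.0024, -0.0024, -0.0216)
α = I⁻¹(τ − ω×Iω) = (0.8480, -9.3800, 1.7900)

α = (0.8480, -9.3800, 1.7900)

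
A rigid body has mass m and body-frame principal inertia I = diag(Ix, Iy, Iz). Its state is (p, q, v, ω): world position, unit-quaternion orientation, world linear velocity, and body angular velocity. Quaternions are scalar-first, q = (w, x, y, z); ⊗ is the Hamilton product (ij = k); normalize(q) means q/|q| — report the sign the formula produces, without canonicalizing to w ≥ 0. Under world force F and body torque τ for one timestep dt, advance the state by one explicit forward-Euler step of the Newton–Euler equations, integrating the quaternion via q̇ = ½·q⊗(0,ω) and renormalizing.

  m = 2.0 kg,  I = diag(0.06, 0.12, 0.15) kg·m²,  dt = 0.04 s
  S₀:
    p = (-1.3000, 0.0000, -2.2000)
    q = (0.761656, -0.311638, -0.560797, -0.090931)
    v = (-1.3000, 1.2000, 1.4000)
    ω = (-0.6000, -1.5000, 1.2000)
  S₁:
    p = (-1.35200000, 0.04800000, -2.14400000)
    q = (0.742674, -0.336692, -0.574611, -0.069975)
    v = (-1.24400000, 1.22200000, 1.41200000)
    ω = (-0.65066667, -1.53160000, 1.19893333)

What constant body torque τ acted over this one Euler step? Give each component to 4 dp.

τ = (-0.1300, -0.0300, 0.0500)

Δω = ω₁−ω₀ = (-0.05066667, -0.03160000, -0.00106667)
precession coupling = (-0.0540, 0.0648, 0.0540)
applied torque τ = (-0.1300, -0.0300, 0.0500)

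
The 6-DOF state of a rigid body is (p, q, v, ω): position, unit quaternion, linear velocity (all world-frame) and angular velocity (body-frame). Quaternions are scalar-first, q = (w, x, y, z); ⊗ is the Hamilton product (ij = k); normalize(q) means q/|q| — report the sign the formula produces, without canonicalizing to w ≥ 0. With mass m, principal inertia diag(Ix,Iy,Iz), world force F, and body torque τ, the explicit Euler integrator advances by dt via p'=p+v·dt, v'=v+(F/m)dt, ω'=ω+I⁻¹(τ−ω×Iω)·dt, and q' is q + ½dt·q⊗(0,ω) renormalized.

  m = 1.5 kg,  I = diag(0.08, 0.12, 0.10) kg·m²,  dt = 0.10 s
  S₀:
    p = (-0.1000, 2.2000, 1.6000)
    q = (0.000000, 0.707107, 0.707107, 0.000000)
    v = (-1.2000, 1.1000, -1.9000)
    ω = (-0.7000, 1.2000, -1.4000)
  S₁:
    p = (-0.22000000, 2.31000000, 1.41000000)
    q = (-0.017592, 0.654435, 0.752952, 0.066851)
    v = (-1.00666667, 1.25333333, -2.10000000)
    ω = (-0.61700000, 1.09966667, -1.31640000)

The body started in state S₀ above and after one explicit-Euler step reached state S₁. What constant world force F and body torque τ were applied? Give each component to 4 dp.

Δv = v₁−v₀ = (0.19333333, 0.15333333, -0.20000000)
applied force F = (2.9000, 2.3000, -3.0000)
ω₁ − ω₀ = (0.08300000, -0.10033333, 0.08360000)
gyro term ω₀×Iω₀ = (0.0336, -0.0196, -0.0336)
applied torque τ = (0.1000, -0.1400, 0.0500)

F = (2.9000, 2.3000, -3.0000)
τ = (0.1000, -0.1400, 0.0500)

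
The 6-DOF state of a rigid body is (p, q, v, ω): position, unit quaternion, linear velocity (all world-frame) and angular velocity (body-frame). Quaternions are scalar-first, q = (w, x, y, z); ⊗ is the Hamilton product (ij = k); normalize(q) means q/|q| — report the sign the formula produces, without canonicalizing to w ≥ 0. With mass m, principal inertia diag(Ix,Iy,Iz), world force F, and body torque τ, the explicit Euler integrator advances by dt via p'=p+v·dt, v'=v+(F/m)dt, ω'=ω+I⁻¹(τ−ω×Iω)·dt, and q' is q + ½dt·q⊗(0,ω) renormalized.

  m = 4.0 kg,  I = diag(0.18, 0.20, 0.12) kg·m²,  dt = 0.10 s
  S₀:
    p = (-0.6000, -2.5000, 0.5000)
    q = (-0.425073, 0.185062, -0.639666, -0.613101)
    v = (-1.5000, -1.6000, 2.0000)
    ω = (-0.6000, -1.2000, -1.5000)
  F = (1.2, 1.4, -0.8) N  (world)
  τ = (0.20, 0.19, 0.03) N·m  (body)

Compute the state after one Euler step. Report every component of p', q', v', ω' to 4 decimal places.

p' = (-0.7500, -2.6600, 0.7000)
q' = (-0.5014, 0.2080, -0.5790, -0.6084)
v' = (-1.4700, -1.5650, 1.9800)
ω' = (-0.4089, -1.1320, -1.4870)

p' = p + v·dt = (-0.7500, -2.6600, 0.7000)
v' = v + a·dt = (-1.4700, -1.5650, 1.9800)
α = I⁻¹(τ − ω×Iω) = (1.9111, 0.6800, 0.1300)
new body rate ω' = (-0.4089, -1.1320, -1.4870)
Hamilton product q⊗(0,ω) = (-1.5762135, 0.4788216, 1.1555412, 0.0317355)
q' = normalize(q + ½dt·q⊗(0,ω)) = (-0.5014, 0.2080, -0.5790, -0.6084)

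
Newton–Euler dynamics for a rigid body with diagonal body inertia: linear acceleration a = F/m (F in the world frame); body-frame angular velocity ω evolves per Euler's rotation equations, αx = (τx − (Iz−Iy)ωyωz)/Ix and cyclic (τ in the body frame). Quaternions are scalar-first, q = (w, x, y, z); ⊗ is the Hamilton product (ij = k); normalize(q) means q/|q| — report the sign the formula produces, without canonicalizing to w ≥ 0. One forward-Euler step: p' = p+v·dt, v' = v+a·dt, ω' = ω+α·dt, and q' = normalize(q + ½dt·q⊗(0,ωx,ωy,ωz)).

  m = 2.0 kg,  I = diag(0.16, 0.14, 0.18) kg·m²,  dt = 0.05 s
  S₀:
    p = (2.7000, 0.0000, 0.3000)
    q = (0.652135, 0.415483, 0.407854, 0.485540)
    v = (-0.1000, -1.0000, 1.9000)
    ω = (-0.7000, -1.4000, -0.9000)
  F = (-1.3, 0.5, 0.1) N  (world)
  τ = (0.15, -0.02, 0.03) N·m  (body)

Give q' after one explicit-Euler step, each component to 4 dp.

q' = (0.6839, 0.4115, 0.3855, 0.4630)

2q̇ = q⊗(0,ω) = (1.2988197, -0.1438071, -0.8789323, -0.8830999)
q' = normalize(q + ½dt·q⊗(0,ω)) = (0.6839, 0.4115, 0.3855, 0.4630)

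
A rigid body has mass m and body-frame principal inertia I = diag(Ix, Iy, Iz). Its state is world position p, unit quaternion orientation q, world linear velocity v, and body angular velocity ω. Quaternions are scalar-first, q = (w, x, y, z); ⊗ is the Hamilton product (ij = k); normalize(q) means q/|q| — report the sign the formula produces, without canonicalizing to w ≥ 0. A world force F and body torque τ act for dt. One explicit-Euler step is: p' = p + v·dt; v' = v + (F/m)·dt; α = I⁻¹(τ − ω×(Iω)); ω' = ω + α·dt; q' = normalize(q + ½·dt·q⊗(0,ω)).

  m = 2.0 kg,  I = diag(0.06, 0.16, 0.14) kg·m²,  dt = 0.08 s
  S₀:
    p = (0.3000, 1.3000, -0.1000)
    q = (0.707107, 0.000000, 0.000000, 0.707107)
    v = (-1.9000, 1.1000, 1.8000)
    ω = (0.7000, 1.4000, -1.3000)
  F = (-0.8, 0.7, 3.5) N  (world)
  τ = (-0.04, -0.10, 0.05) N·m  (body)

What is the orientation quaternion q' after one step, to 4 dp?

q' = (0.7414, -0.0197, 0.0592, 0.6681)

Hamilton product q⊗(0,ω) = (0.9192391, -0.4949749, 1.4849247, -0.9192391)
q + ½dt·q⊗(0,ω), renormalized = (0.7414, -0.0197, 0.0592, 0.6681)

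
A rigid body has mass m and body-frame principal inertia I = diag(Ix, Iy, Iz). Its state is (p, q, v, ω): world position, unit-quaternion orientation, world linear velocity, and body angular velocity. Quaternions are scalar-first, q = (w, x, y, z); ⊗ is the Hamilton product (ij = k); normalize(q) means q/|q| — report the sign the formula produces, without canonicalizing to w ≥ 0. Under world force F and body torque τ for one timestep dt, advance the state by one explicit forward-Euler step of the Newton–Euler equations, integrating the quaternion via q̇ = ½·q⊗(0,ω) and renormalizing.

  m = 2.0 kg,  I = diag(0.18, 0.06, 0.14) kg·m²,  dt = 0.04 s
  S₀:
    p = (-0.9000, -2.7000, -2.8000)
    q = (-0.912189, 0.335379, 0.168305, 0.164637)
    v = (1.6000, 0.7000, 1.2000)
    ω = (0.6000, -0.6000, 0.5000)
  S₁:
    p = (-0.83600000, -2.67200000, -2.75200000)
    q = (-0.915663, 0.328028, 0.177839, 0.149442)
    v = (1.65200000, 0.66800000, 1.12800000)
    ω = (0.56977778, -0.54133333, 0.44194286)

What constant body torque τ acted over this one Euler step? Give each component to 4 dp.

ω₁ − ω₀ = (-0.03022222, 0.05866667, -0.05805714)
τ = I·(Δω/dt) + ω₀×(Iω₀) = (-0.1600, 0.1000, -0.1600)

τ = (-0.1600, 0.1000, -0.1600)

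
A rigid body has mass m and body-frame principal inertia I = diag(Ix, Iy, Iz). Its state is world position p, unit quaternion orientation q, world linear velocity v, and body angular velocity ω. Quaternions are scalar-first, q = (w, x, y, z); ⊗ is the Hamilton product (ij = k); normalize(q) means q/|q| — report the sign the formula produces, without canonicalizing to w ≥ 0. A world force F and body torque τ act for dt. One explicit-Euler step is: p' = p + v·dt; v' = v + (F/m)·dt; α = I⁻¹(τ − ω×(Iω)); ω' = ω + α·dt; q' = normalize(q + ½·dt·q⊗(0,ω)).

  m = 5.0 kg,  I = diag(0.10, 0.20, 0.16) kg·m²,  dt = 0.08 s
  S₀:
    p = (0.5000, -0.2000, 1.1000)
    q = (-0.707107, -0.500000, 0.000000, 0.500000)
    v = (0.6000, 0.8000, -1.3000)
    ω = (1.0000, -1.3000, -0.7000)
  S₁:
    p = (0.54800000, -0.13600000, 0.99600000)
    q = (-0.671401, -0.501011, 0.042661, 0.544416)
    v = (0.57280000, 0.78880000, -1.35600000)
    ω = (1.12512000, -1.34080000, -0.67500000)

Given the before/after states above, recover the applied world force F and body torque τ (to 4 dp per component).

F = (-1.7000, -0.7000, -3.5000)
τ = (0.1200, -0.0600, -0.0800)

ω₁ − ω₀ = (0.12512000, -0.04080000, 0.02500000)
I·α + gyro = (0.1200, -0.0600, -0.0800)
velocity change Δv = (-0.02720000, -0.01120000, -0.05600000)
applied force F = (-1.7000, -0.7000, -3.5000)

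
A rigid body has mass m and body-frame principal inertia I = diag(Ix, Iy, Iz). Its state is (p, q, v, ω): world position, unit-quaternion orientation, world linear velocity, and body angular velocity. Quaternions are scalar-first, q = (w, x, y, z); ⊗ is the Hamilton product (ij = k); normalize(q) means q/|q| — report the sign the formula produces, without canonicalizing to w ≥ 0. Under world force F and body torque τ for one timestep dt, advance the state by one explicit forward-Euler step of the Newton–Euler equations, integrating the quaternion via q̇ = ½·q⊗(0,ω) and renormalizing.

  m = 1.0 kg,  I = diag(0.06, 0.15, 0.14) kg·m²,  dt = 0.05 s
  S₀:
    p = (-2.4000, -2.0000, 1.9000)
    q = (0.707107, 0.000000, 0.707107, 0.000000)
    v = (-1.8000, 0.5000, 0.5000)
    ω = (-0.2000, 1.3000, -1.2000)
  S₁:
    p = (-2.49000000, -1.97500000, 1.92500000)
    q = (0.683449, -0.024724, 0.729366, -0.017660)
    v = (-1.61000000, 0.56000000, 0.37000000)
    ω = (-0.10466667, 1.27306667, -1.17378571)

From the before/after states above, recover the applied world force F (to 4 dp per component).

velocity change Δv = (0.19000000, 0.06000000, -0.13000000)
F = m·Δv/dt = (3.8000, 1.2000, -2.6000)

F = (3.8000, 1.2000, -2.6000)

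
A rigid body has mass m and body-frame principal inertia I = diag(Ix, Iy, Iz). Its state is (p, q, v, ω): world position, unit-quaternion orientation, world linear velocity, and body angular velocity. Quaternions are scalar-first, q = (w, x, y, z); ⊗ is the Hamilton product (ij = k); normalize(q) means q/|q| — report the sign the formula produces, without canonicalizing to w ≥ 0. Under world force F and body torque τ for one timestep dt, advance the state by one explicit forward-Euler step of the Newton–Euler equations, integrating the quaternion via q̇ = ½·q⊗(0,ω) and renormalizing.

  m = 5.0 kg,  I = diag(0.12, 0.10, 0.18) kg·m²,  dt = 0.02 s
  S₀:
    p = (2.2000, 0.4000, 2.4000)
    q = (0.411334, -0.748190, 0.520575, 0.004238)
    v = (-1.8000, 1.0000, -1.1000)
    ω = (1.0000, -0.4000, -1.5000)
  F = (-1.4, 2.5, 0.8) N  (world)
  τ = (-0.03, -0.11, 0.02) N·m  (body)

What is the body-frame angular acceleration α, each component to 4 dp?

precession coupling ω×(Iω) = (0.0480, 0.0900, 0.0080)
(τ − ω×Iω)/I = (-0.6500, -2.0000, 0.0667)

α = (-0.6500, -2.0000, 0.0667)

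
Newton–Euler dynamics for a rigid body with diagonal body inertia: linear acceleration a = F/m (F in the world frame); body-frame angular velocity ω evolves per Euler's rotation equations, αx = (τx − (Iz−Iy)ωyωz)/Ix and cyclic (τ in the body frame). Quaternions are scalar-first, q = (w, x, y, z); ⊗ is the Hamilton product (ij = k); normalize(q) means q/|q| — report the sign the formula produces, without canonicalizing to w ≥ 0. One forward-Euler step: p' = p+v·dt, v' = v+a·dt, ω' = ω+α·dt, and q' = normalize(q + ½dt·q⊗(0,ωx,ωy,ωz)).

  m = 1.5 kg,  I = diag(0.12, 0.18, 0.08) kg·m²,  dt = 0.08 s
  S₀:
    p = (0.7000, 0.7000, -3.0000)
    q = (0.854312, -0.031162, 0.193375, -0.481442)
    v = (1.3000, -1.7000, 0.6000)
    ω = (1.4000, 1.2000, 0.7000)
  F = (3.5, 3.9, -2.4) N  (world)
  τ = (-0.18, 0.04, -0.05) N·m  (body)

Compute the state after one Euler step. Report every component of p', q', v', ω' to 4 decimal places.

p' = (0.8040, 0.5640, -2.9520)
q' = (0.8576, 0.0451, 0.2076, -0.4684)
v' = (1.4867, -1.4920, 0.4720)
ω' = (1.3360, 1.2004, 0.5492)

a = F/m = (2.3333, 2.6000, -1.6000)
new position p' = (0.8040, 0.5640, -2.9520)
v' = v + a·dt = (1.4867, -1.4920, 0.4720)
angular accel α = (-0.8000, 0.0044, -1.8850)
ω + α·dt = (1.3360, 1.2004, 0.5492)
Hamilton product q⊗(0,ω) = (0.1485862, 1.9091297, 0.3729690, 0.2898990)
updated quaternion q' = (0.8576, 0.0451, 0.2076, -0.4684)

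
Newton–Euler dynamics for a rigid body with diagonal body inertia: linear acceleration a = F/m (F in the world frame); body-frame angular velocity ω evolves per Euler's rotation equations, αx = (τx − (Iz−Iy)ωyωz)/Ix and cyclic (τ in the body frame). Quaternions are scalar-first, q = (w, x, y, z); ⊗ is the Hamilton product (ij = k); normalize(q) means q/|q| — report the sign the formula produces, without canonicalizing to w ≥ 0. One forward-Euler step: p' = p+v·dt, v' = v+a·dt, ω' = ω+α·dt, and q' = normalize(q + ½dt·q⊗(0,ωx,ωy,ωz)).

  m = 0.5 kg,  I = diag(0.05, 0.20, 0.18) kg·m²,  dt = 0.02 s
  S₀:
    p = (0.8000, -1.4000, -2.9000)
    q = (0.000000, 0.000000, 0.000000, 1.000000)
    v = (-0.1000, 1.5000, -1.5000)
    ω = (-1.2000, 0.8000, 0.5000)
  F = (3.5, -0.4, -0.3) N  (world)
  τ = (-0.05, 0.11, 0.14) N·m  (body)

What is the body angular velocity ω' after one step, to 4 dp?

ω' = (-1.2168, 0.8032, 0.5316)

precession coupling ω×(Iω) = (-0.0080, 0.0780, -0.1440)
angular accel α = (-0.8400, 0.1600, 1.5778)
new body rate ω' = (-1.2168, 0.8032, 0.5316)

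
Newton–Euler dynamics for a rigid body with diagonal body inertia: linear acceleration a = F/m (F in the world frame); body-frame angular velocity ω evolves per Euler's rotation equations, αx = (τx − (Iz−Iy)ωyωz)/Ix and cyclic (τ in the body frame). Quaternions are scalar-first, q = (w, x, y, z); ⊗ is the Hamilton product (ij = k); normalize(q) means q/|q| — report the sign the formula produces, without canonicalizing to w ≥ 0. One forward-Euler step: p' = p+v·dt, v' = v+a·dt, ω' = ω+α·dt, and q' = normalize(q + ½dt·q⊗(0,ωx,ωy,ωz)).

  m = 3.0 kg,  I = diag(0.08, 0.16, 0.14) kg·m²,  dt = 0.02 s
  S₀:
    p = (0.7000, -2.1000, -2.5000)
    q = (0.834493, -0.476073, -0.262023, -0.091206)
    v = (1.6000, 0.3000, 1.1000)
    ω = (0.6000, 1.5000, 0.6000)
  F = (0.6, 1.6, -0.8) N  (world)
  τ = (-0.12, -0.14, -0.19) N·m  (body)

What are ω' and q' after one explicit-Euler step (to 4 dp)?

ω' = (0.5745, 1.4852, 0.5626)
q' = (0.8417, -0.4712, -0.2472, -0.0918)

angular accel α = (-1.2750, -0.7400, -1.8714)
ω' = ω + α·dt = (0.5745, 1.4852, 0.5626)
2q̇ = q⊗(0,ω) = (0.7334019, 0.4802910, 1.4826597, -0.0561999)
q' = normalize(q + ½dt·q⊗(0,ω)) = (0.8417, -0.4712, -0.2472, -0.0918)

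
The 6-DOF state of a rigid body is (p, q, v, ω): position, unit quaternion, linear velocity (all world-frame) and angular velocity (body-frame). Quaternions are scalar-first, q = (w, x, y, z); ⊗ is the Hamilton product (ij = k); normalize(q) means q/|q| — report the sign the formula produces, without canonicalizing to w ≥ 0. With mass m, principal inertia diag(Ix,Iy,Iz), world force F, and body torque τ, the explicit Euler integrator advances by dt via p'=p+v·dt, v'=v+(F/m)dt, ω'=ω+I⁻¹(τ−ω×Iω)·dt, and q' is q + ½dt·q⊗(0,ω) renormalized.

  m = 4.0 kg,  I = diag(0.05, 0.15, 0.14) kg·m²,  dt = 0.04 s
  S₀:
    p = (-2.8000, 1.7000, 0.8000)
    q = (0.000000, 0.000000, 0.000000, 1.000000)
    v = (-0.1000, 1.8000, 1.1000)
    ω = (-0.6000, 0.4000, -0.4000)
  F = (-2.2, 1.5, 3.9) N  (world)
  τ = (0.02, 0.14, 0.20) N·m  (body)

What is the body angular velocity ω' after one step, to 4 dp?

precession coupling ω×(Iω) = (0.0016, -0.0216, -0.0240)
α = I⁻¹(τ − ω×Iω) = (0.3680, 1.0773, 1.6000)
new body rate ω' = (-0.5853, 0.4431, -0.3360)

ω' = (-0.5853, 0.4431, -0.3360)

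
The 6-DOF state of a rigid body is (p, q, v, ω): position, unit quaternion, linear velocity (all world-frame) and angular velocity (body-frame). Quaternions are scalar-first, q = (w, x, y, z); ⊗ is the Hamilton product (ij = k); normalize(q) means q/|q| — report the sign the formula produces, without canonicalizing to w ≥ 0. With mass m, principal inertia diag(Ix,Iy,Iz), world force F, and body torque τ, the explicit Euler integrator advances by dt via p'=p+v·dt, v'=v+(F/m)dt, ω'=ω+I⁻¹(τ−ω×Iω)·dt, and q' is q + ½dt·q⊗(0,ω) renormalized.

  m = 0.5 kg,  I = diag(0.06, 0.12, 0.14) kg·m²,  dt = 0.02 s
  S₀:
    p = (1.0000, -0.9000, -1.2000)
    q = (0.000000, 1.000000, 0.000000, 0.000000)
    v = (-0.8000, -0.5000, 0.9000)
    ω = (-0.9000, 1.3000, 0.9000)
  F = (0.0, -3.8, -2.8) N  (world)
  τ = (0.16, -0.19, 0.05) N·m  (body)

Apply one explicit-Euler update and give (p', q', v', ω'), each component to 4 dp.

p' = (0.9840, -0.9100, -1.1820)
q' = (0.0090, 0.9998, -0.0090, 0.0130)
v' = (-0.8000, -0.6520, 0.7880)
ω' = (-0.8545, 1.2575, 0.9172)

gyro term ω×Iω = (0.0234, 0.0648, -0.0702)
(τ − ω×Iω)/I = (2.2767, -2.1233, 0.8586)
ω' = ω + α·dt = (-0.8545, 1.2575, 0.9172)
2q̇ = q⊗(0,ω) = (0.9000000, 0.0000000, -0.9000000, 1.3000000)
updated quaternion q' = (0.0090, 0.9998, -0.0090, 0.0130)
linear accel F/m = (0.0000, -7.6000, -5.6000)
p + v·dt = (0.9840, -0.9100, -1.1820)
v + (F/m)dt = (-0.8000, -0.6520, 0.7880)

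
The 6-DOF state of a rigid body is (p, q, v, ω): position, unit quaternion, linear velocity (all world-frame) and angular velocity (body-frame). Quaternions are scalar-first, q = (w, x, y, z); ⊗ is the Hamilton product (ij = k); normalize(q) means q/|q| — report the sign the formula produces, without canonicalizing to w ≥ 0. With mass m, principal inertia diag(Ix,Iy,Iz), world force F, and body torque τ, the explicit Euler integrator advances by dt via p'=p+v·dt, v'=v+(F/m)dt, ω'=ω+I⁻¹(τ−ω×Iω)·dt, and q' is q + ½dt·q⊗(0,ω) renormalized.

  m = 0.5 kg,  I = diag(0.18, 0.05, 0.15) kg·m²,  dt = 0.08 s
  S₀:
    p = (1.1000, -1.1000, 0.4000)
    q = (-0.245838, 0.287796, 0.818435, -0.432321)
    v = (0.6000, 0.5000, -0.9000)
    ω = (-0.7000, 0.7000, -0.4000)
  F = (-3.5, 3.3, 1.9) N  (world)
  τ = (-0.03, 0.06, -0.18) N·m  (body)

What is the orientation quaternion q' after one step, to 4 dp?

2q̇ = q⊗(0,ω) = (-0.5443757, 0.1473373, 0.2456565, 0.8726969)
updated quaternion q' = (-0.2674, 0.2934, 0.8275, -0.3971)

q' = (-0.2674, 0.2934, 0.8275, -0.3971)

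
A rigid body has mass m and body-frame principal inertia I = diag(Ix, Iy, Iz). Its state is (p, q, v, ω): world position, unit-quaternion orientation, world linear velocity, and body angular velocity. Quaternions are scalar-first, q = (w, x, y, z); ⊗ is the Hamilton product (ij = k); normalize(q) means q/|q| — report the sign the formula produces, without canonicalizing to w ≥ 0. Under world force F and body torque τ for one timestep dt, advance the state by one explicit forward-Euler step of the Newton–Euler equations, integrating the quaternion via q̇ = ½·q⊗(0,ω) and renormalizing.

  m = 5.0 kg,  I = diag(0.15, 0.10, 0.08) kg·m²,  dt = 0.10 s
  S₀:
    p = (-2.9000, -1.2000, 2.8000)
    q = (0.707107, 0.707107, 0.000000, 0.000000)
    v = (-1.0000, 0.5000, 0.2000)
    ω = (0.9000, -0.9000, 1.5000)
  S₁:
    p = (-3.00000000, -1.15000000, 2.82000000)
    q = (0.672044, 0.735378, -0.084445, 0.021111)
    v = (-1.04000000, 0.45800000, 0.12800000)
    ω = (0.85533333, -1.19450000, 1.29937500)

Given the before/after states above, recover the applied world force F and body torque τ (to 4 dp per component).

F = (-2.0000, -2.1000, -3.6000)
τ = (-0.0400, -0.2000, -0.1200)

Δω = ω₁−ω₀ = (-0.04466667, -0.29450000, -0.20062500)
ω₀×(Iω₀) = (0.0270, 0.0945, 0.0405)
τ = I·(Δω/dt) + ω₀×(Iω₀) = (-0.0400, -0.2000, -0.1200)
velocity change Δv = (-0.04000000, -0.04200000, -0.07200000)
applied force F = (-2.0000, -2.1000, -3.6000)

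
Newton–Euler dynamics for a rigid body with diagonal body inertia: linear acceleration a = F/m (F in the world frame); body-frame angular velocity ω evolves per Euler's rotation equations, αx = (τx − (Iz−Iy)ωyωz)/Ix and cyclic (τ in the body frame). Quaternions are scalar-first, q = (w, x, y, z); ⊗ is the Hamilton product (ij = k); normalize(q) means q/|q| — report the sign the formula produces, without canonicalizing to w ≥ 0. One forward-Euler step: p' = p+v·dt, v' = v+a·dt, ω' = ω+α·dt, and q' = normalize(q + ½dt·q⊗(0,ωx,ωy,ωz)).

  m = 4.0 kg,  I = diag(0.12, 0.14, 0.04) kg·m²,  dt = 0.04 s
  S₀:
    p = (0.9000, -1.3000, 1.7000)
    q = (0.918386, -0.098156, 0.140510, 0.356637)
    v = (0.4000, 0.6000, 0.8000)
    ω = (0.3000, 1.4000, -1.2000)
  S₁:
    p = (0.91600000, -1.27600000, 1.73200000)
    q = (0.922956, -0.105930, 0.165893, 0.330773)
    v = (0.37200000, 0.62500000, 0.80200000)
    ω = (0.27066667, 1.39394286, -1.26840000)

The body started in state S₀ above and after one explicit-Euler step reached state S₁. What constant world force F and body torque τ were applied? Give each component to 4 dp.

F = (-2.8000, 2.5000, 0.2000)
τ = (0.0800, -0.0500, -0.0600)

Δv = v₁−v₀ = (-0.02800000, 0.02500000, 0.00200000)
m·(v₁−v₀)/dt = (-2.8000, 2.5000, 0.2000)
Δω = ω₁−ω₀ = (-0.02933333, -0.00605714, -0.06840000)
ω₀×(Iω₀) = (0.1680, -0.0288, 0.0084)
applied torque τ = (0.0800, -0.0500, -0.0600)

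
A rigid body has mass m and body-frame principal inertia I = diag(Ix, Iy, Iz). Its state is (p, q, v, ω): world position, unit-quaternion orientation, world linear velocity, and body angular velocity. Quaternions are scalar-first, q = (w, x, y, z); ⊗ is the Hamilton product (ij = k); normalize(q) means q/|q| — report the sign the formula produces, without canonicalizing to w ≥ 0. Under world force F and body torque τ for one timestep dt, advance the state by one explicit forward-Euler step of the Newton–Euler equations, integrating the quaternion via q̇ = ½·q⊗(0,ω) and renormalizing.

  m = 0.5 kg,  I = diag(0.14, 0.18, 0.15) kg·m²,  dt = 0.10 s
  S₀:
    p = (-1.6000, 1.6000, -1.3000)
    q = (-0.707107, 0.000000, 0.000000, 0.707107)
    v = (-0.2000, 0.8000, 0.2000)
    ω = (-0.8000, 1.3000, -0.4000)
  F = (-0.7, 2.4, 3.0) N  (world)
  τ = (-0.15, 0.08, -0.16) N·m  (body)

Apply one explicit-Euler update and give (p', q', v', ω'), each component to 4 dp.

a = (-1.4000, 4.8000, 6.0000)
new position p' = (-1.6200, 1.6800, -1.2800)
v' = v + a·dt = (-0.3400, 1.2800, 0.8000)
gyro term ω×Iω = (0.0156, -0.0032, -0.0416)
angular accel α = (-1.1829, 0.4622, -0.7893)
ω + α·dt = (-0.9183, 1.3462, -0.4789)
Hamilton product q⊗(0,ω) = (0.2828428, -0.3535535, -1.4849247, 0.2828428)
updated quaternion q' = (-0.6908, -0.0176, -0.0740, 0.7190)

p' = (-1.6200, 1.6800, -1.2800)
q' = (-0.6908, -0.0176, -0.0740, 0.7190)
v' = (-0.3400, 1.2800, 0.8000)
ω' = (-0.9183, 1.3462, -0.4789)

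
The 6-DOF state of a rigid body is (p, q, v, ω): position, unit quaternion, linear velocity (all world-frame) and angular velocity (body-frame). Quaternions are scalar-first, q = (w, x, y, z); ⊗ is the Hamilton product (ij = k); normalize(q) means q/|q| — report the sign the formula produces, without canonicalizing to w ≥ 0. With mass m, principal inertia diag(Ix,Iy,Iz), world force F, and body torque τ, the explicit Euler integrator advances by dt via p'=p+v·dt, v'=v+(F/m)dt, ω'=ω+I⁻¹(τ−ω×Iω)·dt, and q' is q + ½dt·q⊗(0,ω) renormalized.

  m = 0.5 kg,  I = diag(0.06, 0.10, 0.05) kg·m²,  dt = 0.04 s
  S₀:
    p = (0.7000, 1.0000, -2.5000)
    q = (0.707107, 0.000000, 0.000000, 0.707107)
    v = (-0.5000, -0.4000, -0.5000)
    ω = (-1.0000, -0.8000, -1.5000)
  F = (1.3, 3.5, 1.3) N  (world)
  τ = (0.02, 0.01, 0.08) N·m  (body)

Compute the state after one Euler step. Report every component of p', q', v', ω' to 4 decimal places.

p' = (0.6800, 0.9840, -2.5200)
q' = (0.7278, -0.0028, -0.0254, 0.6854)
v' = (-0.3960, -0.1200, -0.3960)
ω' = (-0.9467, -0.8020, -1.4616)

a = F/m = (2.6000, 7.0000, 2.6000)
new position p' = (0.6800, 0.9840, -2.5200)
new velocity v' = (-0.3960, -0.1200, -0.3960)
ω×(Iω) gyroscopic = (-0.0600, 0.0150, 0.0320)
(τ − ω×Iω)/I = (1.3333, -0.0500, 0.9600)
ω + α·dt = (-0.9467, -0.8020, -1.4616)
q⊗(0,ω) = (1.0606605, -0.1414214, -1.2727926, -1.0606605)
q + ½dt·q⊗(0,ω), renormalized = (0.7278, -0.0028, -0.0254, 0.6854)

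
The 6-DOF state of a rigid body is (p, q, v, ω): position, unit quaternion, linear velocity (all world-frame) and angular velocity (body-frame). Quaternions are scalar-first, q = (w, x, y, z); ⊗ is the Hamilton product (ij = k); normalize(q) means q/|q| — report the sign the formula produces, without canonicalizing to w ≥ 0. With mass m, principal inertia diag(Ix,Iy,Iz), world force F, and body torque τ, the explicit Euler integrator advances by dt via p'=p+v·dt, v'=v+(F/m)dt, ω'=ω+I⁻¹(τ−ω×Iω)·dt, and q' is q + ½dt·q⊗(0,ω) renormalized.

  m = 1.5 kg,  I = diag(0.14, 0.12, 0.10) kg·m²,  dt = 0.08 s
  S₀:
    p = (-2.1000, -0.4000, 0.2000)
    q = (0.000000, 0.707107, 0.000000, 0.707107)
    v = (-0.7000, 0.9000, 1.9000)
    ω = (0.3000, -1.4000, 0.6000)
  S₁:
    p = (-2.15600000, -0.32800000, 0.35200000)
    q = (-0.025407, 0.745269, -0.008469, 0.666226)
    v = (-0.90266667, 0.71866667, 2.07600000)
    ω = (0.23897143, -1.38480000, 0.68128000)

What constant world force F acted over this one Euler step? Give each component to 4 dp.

v₁ − v₀ = (-0.20266667, -0.18133333, 0.17600000)
applied force F = (-3.8000, -3.4000, 3.3000)

F = (-3.8000, -3.4000, 3.3000)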